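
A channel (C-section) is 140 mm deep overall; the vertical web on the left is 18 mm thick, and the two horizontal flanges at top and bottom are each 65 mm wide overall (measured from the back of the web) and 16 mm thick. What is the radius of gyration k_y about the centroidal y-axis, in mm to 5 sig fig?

Break the section into simple shapes (no overlaps), measuring from the bottom-left corner of the bounding box.
Web: 18 × 140, A = 2 520 mm², x = 9 mm, Ī = 68 040 mm⁴.
Top flange (beyond web): 47 × 16, A = 752 mm², x = 41.5 mm, Ī = 138430.7 mm⁴.
Bottom flange (beyond web): 47 × 16, A = 752 mm², x = 41.5 mm, Ī = 138430.7 mm⁴.
Centroid: x̄ = ΣA·x / ΣA = 21.14712 mm.
Transfer each piece to the centroidal y-axis using Ī + A·d² with d = x − 21.14712:
  web: d = -12.14712 mm → contributes +439872.2 mm⁴
  top flange (beyond web): d = 20.35288 mm → contributes +449 939 mm⁴
  bottom flange (beyond web): d = 20.35288 mm → contributes +449 939 mm⁴
Total I = 1 339 750 mm⁴.
Radius of gyration: k = √(I/A) = √(1 339 750 / 4 024) = 18.24664 mm.

k_y ≈ 18.247 mm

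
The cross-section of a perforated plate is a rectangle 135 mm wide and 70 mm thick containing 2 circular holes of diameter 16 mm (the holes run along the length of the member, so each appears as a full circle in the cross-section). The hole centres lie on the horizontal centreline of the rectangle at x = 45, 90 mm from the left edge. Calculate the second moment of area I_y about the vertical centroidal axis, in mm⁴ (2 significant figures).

I_y ≈ 1.4 × 10⁷ mm⁴

Split into non-overlapping primitives; take the origin at the lower-left of the bounding box.
Plate: 135 × 70, A = 9 450 mm², x = 67.5 mm, Ī = 14 352 188 mm⁴.
Hole 1 (subtracted): ⌀16, A = 201.1 mm², x = 45 mm, Ī = 3 217 mm⁴.
Hole 2 (subtracted): ⌀16, A = 201.1 mm², x = 90 mm, Ī = 3 217 mm⁴.
By symmetry the centroid is at mid-width, x̄ = 67.5 mm.
Transfer each piece to the vertical centroidal axis using Ī + A·d² with d = x − 67.5:
  plate: d = 0 mm → contributes +14 352 188 mm⁴
  hole 1: d = -22.5 mm → contributes −105 005 mm⁴
  hole 2: d = 22.5 mm → contributes −105 005 mm⁴
Total I = 14 142 178 mm⁴.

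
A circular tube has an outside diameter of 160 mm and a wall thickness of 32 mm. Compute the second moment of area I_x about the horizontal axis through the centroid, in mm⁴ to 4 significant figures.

Treat the section as a set of non-overlapping primitives; coordinates are from the bounding-box lower-left.
Outer circle: ⌀160, A = 20106.2 mm², y = 80 mm, Ī = 32 169 909 mm⁴.
Bore (subtracted): ⌀96, A = 7238.23 mm², y = 80 mm, Ī = 4 169 220 mm⁴.
By symmetry the centroid is at mid-height, ȳ = 80 mm.
All pieces are centred on the horizontal axis through the centroid, so I = ΣĪ (holes subtracted) = 28 000 689 mm⁴.

I_x ≈ 2.800 × 10⁷ mm⁴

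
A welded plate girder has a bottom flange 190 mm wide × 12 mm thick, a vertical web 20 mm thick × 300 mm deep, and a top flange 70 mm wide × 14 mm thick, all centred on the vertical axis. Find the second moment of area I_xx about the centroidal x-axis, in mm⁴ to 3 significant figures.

Break the section into simple shapes (no overlaps), measuring from the bottom-left corner of the bounding box.
Bottom plate: 190 × 12, A = 2 280 mm², y = 6 mm, Ī = 27 360 mm⁴.
Web plate: 20 × 300, A = 6 000 mm², y = 162 mm, Ī = 45 000 000 mm⁴.
Top plate: 70 × 14, A = 980 mm², y = 319 mm, Ī = 16 007 mm⁴.
Centroid: ȳ = ΣA·y / ΣA = 140.21 mm.
Transfer each piece to the centroidal x-axis using Ī + A·d² with d = y − 140.21:
  bottom plate: d = -134.21 mm → contributes +41 092 511 mm⁴
  web plate: d = 21.795 mm → contributes +47 850 084 mm⁴
  top plate: d = 178.79 mm → contributes +31 344 241 mm⁴
Total I = 120 286 837 mm⁴.

I_xx ≈ 1.20 × 10⁸ mm⁴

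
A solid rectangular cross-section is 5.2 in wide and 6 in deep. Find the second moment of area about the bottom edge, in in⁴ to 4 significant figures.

I_base ≈ 374.4 in⁴

The section: 5.2 × 6, A = 31.2 in², y = 3 in, Ī = 93.6 in⁴.
Transfer it to the base of the section using Ī + A·d² with d = y − 0:
  the section: d = 3 in → contributes +374.4 in⁴
Total I = 374.4 in⁴.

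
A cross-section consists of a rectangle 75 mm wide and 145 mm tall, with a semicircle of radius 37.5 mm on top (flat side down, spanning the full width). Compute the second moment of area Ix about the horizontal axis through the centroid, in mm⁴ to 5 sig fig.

Treat the section as a set of non-overlapping primitives; coordinates are from the bounding-box lower-left.
Rectangular body: 75 × 145, A = 10 875 mm², y = 72.5 mm, Ī = 19 053 906 mm⁴.
Semicircular cap: semicircle r = 37.5, A = 2208.932 mm², y = 160.9155 mm, Ī = 217048.7 mm⁴.
Centroid: ȳ = ΣA·y / ΣA = 87.427 mm.
Transfer each piece to the horizontal axis through the centroid using Ī + A·d² with d = y − 87.427:
  rectangular body: d = -14.927 mm → contributes +21 477 023 mm⁴
  semicircular cap: d = 73.4885 mm → contributes +12 146 518 mm⁴
Total I = 33 623 541 mm⁴.

Ix ≈ 3.3624 × 10⁷ mm⁴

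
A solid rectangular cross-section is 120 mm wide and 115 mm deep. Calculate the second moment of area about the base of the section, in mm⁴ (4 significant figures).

The section: 120 × 115, A = 13 800 mm², y = 57.5 mm, Ī = 15 208 750 mm⁴.
Transfer it to the bottom edge using Ī + A·d² with d = y − 0:
  the section: d = 57.5 mm → contributes +60 835 000 mm⁴
Total I = 60 835 000 mm⁴.

I_base ≈ 6.084 × 10⁷ mm⁴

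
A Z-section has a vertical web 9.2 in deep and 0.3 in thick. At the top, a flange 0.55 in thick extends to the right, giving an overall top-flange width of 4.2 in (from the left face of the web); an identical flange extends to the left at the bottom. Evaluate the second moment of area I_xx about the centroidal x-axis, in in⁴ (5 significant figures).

Break the section into simple shapes (no overlaps), measuring from the bottom-left corner of the bounding box.
Web: 0.3 × 9.2, A = 2.76 in², y = 4.6 in, Ī = 19.4672 in⁴.
Top flange (beyond web): 3.9 × 0.55, A = 2.145 in², y = 8.925 in, Ī = 0.05407188 in⁴.
Bottom flange (beyond web): 3.9 × 0.55, A = 2.145 in², y = 0.275 in, Ī = 0.05407188 in⁴.
Centroid: ȳ = ΣA·y / ΣA = 4.6 in.
Transfer each piece to the centroidal x-axis using Ī + A·d² with d = y − 4.6:
  web: d = 0 in → contributes +19.4672 in⁴
  top flange (beyond web): d = 4.325 in → contributes +40.17764 in⁴
  bottom flange (beyond web): d = -4.325 in → contributes +40.17764 in⁴
Total I = 99.82248 in⁴.

I_xx ≈ 99.822 in⁴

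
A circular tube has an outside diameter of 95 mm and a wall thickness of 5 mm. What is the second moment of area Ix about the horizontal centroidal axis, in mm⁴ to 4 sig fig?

Ix ≈ 1.436 × 10⁶ mm⁴

Treat the section as a set of non-overlapping primitives; coordinates are from the bounding-box lower-left.
Outer circle: ⌀95, A = 7088.22 mm², y = 47.5 mm, Ī = 3 998 198 mm⁴.
Bore (subtracted): ⌀85, A = 5674.5 mm², y = 47.5 mm, Ī = 2 562 392 mm⁴.
By symmetry the centroid is at mid-height, ȳ = 47.5 mm.
All pieces are centred on the horizontal centroidal axis, so I = ΣĪ (holes subtracted) = 1 435 806 mm⁴.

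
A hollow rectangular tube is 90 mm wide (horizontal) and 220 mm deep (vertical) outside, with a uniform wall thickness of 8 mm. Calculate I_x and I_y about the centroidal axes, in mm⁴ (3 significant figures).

I_x ≈ 2.75 × 10⁷ mm⁴, I_y ≈ 6.48 × 10⁶ mm⁴

Split into non-overlapping primitives; take the origin at the lower-left of the bounding box.
Outer rectangle: 90 × 220, A = 19 800 mm², y = 110 mm, Ī = 79 860 000 mm⁴.
Inner void (subtracted): 74 × 204, A = 15 096 mm², y = 110 mm, Ī = 52 352 928 mm⁴.
By symmetry the centroid is at mid-height, ȳ = 110 mm.
All pieces are centred on the centroidal x-axis, so I = ΣĪ (holes subtracted) = 27 507 072 mm⁴.
Repeating about the centroidal y-axis gives I_y = 6 476 192 mm⁴.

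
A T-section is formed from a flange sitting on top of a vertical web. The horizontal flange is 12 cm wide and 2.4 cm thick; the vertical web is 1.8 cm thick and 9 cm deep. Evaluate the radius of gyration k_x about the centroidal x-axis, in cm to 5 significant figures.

Decompose the section into non-overlapping parts with the origin at the bottom-left of its bounding rectangle.
Flange: 12 × 2.4, A = 28.8 cm², y = 10.2 cm, Ī = 13.824 cm⁴.
Web: 1.8 × 9, A = 16.2 cm², y = 4.5 cm, Ī = 109.35 cm⁴.
Centroid: ȳ = ΣA·y / ΣA = 8.148 cm.
Transfer each piece to the centroidal x-axis using Ī + A·d² with d = y − 8.148:
  flange: d = 2.052 cm → contributes +135.0923 cm⁴
  web: d = -3.648 cm → contributes +324.938 cm⁴
Total I = 460.0303 cm⁴.
Radius of gyration: k = √(I/A) = √(460.0303 / 45) = 3.197326 cm.

k_x ≈ 3.1973 cm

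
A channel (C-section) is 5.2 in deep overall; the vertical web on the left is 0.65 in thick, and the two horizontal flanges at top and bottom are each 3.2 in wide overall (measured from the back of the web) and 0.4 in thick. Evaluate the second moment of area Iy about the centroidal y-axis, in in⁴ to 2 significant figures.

Break the section into simple shapes (no overlaps), measuring from the bottom-left corner of the bounding box.
Web: 0.65 × 5.2, A = 3.38 in², x = 0.325 in, Ī = 0.119 in⁴.
Top flange (beyond web): 2.55 × 0.4, A = 1.02 in², x = 1.925 in, Ī = 0.5527 in⁴.
Bottom flange (beyond web): 2.55 × 0.4, A = 1.02 in², x = 1.925 in, Ī = 0.5527 in⁴.
Centroid: x̄ = ΣA·x / ΣA = 0.9272 in.
Transfer each piece to the centroidal y-axis using Ī + A·d² with d = x − 0.9272:
  web: d = -0.6022 in → contributes +1.345 in⁴
  top flange (beyond web): d = 0.9978 in → contributes +1.568 in⁴
  bottom flange (beyond web): d = 0.9978 in → contributes +1.568 in⁴
Total I = 4.481 in⁴.

Iy ≈ 4.5 in⁴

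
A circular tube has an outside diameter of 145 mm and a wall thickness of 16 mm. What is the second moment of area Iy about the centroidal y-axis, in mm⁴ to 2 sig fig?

Treat the section as a set of non-overlapping primitives; coordinates are from the bounding-box lower-left.
Outer circle: ⌀145, A = 16 513 mm², x = 72.5 mm, Ī = 21 699 109 mm⁴.
Bore (subtracted): ⌀113, A = 10 029 mm², x = 72.5 mm, Ī = 8 003 569 mm⁴.
By symmetry the centroid is at mid-width, x̄ = 72.5 mm.
All pieces are centred on the centroidal y-axis, so I = ΣĪ (holes subtracted) = 13 695 541 mm⁴.

Iy ≈ 1.4 × 10⁷ mm⁴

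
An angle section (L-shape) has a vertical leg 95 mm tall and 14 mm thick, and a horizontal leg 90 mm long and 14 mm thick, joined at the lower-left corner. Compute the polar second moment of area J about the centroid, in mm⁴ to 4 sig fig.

J ≈ 3.718 × 10⁶ mm⁴

Decompose the section into non-overlapping parts with the origin at the bottom-left of its bounding rectangle.
Vertical leg: 14 × 95, A = 1 330 mm², y = 47.5 mm, Ī = 1 000 271 mm⁴.
Horizontal leg (remainder): 76 × 14, A = 1 064 mm², y = 7 mm, Ī = 17378.7 mm⁴.
Centroid: ȳ = ΣA·y / ΣA = 29.5 mm.
Transfer each piece to the centroidal x-axis using Ī + A·d² with d = y − 29.5:
  vertical leg: d = 18 mm → contributes +1 431 191 mm⁴
  horizontal leg (remainder): d = -22.5 mm → contributes +556 029 mm⁴
Total I = 1 987 220 mm⁴.
For the y-axis: x̄ = 27 mm.
Repeating about the centroidal y-axis gives I_y = 1 730 862 mm⁴.
Polar second moment: J = I_x + I_y = 3 718 082 mm⁴.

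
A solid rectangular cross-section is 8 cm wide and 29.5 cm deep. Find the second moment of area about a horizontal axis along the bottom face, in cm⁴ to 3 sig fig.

I_base ≈ 6.85 × 10⁴ cm⁴

The section: 8 × 29.5, A = 236 cm², y = 14.75 cm, Ī = 17 115 cm⁴.
Transfer it to the bottom edge using Ī + A·d² with d = y − 0:
  the section: d = 14.75 cm → contributes +68 460 cm⁴
Total I = 68 460 cm⁴.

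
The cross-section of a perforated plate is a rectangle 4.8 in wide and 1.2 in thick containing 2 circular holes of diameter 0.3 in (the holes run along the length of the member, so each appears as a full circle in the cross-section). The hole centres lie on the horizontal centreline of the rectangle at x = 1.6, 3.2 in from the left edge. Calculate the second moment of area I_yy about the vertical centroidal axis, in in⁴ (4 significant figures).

Split into non-overlapping primitives; take the origin at the lower-left of the bounding box.
Plate: 4.8 × 1.2, A = 5.76 in², x = 2.4 in, Ī = 11.0592 in⁴.
Hole 1 (subtracted): ⌀0.3, A = 0.0706858 in², x = 1.6 in, Ī = 0.000397608 in⁴.
Hole 2 (subtracted): ⌀0.3, A = 0.0706858 in², x = 3.2 in, Ī = 0.000397608 in⁴.
By symmetry the centroid is at mid-width, x̄ = 2.4 in.
Transfer each piece to the vertical centroidal axis using Ī + A·d² with d = x − 2.4:
  plate: d = 0 in → contributes +11.0592 in⁴
  hole 1: d = -0.8 in → contributes −0.0456365 in⁴
  hole 2: d = 0.8 in → contributes −0.0456365 in⁴
Total I = 10.9679 in⁴.

I_yy ≈ 10.97 in⁴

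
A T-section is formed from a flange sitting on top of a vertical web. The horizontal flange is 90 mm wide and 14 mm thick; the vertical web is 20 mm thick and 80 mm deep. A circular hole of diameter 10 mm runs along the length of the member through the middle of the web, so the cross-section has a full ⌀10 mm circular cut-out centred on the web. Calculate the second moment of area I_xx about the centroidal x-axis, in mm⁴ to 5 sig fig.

I_xx ≈ 2.3959 × 10⁶ mm⁴

Decompose the section into non-overlapping parts with the origin at the bottom-left of its bounding rectangle.
Flange: 90 × 14, A = 1 260 mm², y = 87 mm, Ī = 20 580 mm⁴.
Web: 20 × 80, A = 1 600 mm², y = 40 mm, Ī = 853333.3 mm⁴.
Hole (subtracted): ⌀10, A = 78.53982 mm², y = 40 mm, Ī = 490.8739 mm⁴.
Centroid: ȳ = ΣA·y / ΣA = 61.29098 mm.
Transfer each piece to the centroidal x-axis using Ī + A·d² with d = y − 61.29098:
  flange: d = 25.70902 mm → contributes +853 382 mm⁴
  web: d = -21.29098 mm → contributes +1 578 622 mm⁴
  hole: d = -21.29098 mm → contributes −36093.41 mm⁴
Total I = 2 395 911 mm⁴.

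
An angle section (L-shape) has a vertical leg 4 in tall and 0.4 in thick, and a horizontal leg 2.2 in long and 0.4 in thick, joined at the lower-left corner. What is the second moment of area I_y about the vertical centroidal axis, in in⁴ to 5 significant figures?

Treat the section as a set of non-overlapping primitives; coordinates are from the bounding-box lower-left.
Vertical leg: 0.4 × 4, A = 1.6 in², x = 0.2 in, Ī = 0.02133333 in⁴.
Horizontal leg (remainder): 1.8 × 0.4, A = 0.72 in², x = 1.3 in, Ī = 0.1944 in⁴.
Centroid: x̄ = ΣA·x / ΣA = 0.5413793 in.
Transfer each piece to the vertical centroidal axis using Ī + A·d² with d = x − 0.5413793:
  vertical leg: d = -0.3413793 in → contributes +0.2077971 in⁴
  horizontal leg (remainder): d = 0.7586207 in → contributes +0.6087639 in⁴
Total I = 0.8165609 in⁴.

I_y ≈ 0.81656 in⁴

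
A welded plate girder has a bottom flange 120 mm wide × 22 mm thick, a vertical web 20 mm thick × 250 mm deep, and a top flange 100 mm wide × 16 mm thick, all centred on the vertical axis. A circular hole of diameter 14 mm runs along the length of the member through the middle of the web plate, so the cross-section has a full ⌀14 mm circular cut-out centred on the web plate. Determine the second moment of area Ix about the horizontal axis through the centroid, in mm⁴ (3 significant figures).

Ix ≈ 1.01 × 10⁸ mm⁴

Decompose the section into non-overlapping parts with the origin at the bottom-left of its bounding rectangle.
Bottom plate: 120 × 22, A = 2 640 mm², y = 11 mm, Ī = 106 480 mm⁴.
Web plate: 20 × 250, A = 5 000 mm², y = 147 mm, Ī = 26 041 667 mm⁴.
Top plate: 100 × 16, A = 1 600 mm², y = 280 mm, Ī = 34 133 mm⁴.
Hole (subtracted): ⌀14, A = 153.94 mm², y = 147 mm, Ī = 1885.7 mm⁴.
Centroid: ȳ = ΣA·y / ΣA = 130.91 mm.
Transfer each piece to the horizontal axis through the centroid using Ī + A·d² with d = y − 130.91:
  bottom plate: d = -119.91 mm → contributes +38 062 323 mm⁴
  web plate: d = 16.095 mm → contributes +27 336 909 mm⁴
  top plate: d = 149.09 mm → contributes +35 601 035 mm⁴
  hole: d = 16.095 mm → contributes −41 763 mm⁴
Total I = 100 958 504 mm⁴.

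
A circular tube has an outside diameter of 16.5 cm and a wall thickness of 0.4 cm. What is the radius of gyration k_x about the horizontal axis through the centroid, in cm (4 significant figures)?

Split into non-overlapping primitives; take the origin at the lower-left of the bounding box.
Outer circle: ⌀16.5, A = 213.825 cm², y = 8.25 cm, Ī = 3638.36 cm⁴.
Bore (subtracted): ⌀15.7, A = 193.593 cm², y = 8.25 cm, Ī = 2982.42 cm⁴.
By symmetry the centroid is at mid-height, ȳ = 8.25 cm.
All pieces are centred on the horizontal axis through the centroid, so I = ΣĪ (holes subtracted) = 655.942 cm⁴.
Radius of gyration: k = √(I/A) = √(655.942 / 20.2319) = 5.69397 cm.

k_x ≈ 5.694 cm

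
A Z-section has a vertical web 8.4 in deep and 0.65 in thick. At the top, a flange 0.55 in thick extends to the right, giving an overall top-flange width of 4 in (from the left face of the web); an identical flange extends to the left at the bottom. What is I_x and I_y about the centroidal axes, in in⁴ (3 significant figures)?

I_x ≈ 89.0 in⁴, I_y ≈ 18.4 in⁴

Split into non-overlapping primitives; take the origin at the lower-left of the bounding box.
Web: 0.65 × 8.4, A = 5.46 in², y = 4.2 in, Ī = 32.105 in⁴.
Top flange (beyond web): 3.35 × 0.55, A = 1.8425 in², y = 8.125 in, Ī = 0.046446 in⁴.
Bottom flange (beyond web): 3.35 × 0.55, A = 1.8425 in², y = 0.275 in, Ī = 0.046446 in⁴.
Centroid: ȳ = ΣA·y / ΣA = 4.2 in.
Transfer each piece to the centroidal x-axis using Ī + A·d² with d = y − 4.2:
  web: d = 0 in → contributes +32.105 in⁴
  top flange (beyond web): d = 3.925 in → contributes +28.431 in⁴
  bottom flange (beyond web): d = -3.925 in → contributes +28.431 in⁴
Total I = 88.967 in⁴.
For the y-axis: x̄ = 3.675 in.
Repeating about the centroidal y-axis gives I_y = 18.378 in⁴.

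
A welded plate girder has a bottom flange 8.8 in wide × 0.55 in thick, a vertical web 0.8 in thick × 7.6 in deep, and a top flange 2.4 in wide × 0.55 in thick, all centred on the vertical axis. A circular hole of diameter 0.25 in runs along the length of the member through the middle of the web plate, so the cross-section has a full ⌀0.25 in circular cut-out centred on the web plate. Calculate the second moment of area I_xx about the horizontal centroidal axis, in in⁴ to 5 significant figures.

Treat the section as a set of non-overlapping primitives; coordinates are from the bounding-box lower-left.
Bottom plate: 8.8 × 0.55, A = 4.84 in², y = 0.275 in, Ī = 0.1220083 in⁴.
Web plate: 0.8 × 7.6, A = 6.08 in², y = 4.35 in, Ī = 29.26507 in⁴.
Top plate: 2.4 × 0.55, A = 1.32 in², y = 8.425 in, Ī = 0.033275 in⁴.
Hole (subtracted): ⌀0.25, A = 0.04908739 in², y = 4.35 in, Ī = 0.0001917476 in⁴.
Centroid: ȳ = ΣA·y / ΣA = 3.173386 in.
Transfer each piece to the horizontal centroidal axis using Ī + A·d² with d = y − 3.173386:
  bottom plate: d = -2.898386 in → contributes +40.78111 in⁴
  web plate: d = 1.176614 in → contributes +37.68235 in⁴
  top plate: d = 5.251614 in → contributes +36.43815 in⁴
  hole: d = 1.176614 in → contributes −0.06814934 in⁴
Total I = 114.8335 in⁴.

I_xx ≈ 114.83 in⁴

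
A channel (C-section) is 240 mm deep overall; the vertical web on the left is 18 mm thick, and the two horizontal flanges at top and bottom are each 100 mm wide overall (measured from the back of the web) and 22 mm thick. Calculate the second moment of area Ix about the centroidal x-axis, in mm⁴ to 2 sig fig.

Ix ≈ 6.4 × 10⁷ mm⁴

Treat the section as a set of non-overlapping primitives; coordinates are from the bounding-box lower-left.
Web: 18 × 240, A = 4 320 mm², y = 120 mm, Ī = 20 736 000 mm⁴.
Top flange (beyond web): 82 × 22, A = 1 804 mm², y = 229 mm, Ī = 72 761 mm⁴.
Bottom flange (beyond web): 82 × 22, A = 1 804 mm², y = 11 mm, Ī = 72 761 mm⁴.
By symmetry the centroid is at mid-height, ȳ = 120 mm.
Transfer each piece to the centroidal x-axis using Ī + A·d² with d = y − 120:
  web: d = 0 mm → contributes +20 736 000 mm⁴
  top flange (beyond web): d = 109 mm → contributes +21 506 085 mm⁴
  bottom flange (beyond web): d = -109 mm → contributes +21 506 085 mm⁴
Total I = 63 748 171 mm⁴.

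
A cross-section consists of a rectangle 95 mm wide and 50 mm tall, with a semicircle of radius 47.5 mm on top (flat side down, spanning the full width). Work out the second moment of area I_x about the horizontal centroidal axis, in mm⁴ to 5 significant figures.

I_x ≈ 5.6877 × 10⁶ mm⁴

Break the section into simple shapes (no overlaps), measuring from the bottom-left corner of the bounding box.
Rectangular body: 95 × 50, A = 4 750 mm², y = 25 mm, Ī = 989583.3 mm⁴.
Semicircular cap: semicircle r = 47.5, A = 3544.109 mm², y = 70.15963 mm, Ī = 558735.8 mm⁴.
Centroid: ȳ = ΣA·y / ΣA = 44.29691 mm.
Transfer each piece to the horizontal centroidal axis using Ī + A·d² with d = y − 44.29691:
  rectangular body: d = -19.29691 mm → contributes +2 758 344 mm⁴
  semicircular cap: d = 25.86272 mm → contributes +2 929 321 mm⁴
Total I = 5 687 664 mm⁴.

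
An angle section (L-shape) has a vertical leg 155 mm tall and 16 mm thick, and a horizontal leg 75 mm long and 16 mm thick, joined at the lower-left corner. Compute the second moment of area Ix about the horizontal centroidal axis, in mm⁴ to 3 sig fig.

Decompose the section into non-overlapping parts with the origin at the bottom-left of its bounding rectangle.
Vertical leg: 16 × 155, A = 2 480 mm², y = 77.5 mm, Ī = 4 965 167 mm⁴.
Horizontal leg (remainder): 59 × 16, A = 944 mm², y = 8 mm, Ī = 20 139 mm⁴.
Centroid: ȳ = ΣA·y / ΣA = 58.339 mm.
Transfer each piece to the horizontal centroidal axis using Ī + A·d² with d = y − 58.339:
  vertical leg: d = 19.161 mm → contributes +5 875 704 mm⁴
  horizontal leg (remainder): d = -50.339 mm → contributes +2 412 228 mm⁴
Total I = 8 287 932 mm⁴.

Ix ≈ 8.29 × 10⁶ mm⁴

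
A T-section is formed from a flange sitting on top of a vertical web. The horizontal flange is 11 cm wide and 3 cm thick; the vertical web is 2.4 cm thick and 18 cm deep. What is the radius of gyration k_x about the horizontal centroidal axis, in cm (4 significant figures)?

k_x ≈ 6.535 cm

Split into non-overlapping primitives; take the origin at the lower-left of the bounding box.
Flange: 11 × 3, A = 33 cm², y = 19.5 cm, Ī = 24.75 cm⁴.
Web: 2.4 × 18, A = 43.2 cm², y = 9 cm, Ī = 1166.4 cm⁴.
Centroid: ȳ = ΣA·y / ΣA = 13.5472 cm.
Transfer each piece to the horizontal centroidal axis using Ī + A·d² with d = y − 13.5472:
  flange: d = 5.95276 cm → contributes +1194.11 cm⁴
  web: d = -4.54724 cm → contributes +2059.66 cm⁴
Total I = 3253.78 cm⁴.
Radius of gyration: k = √(I/A) = √(3253.78 / 76.2) = 6.53456 cm.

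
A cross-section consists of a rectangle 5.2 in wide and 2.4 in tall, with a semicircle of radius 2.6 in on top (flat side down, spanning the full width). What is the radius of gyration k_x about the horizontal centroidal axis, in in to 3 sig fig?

k_x ≈ 1.34 in

Decompose the section into non-overlapping parts with the origin at the bottom-left of its bounding rectangle.
Rectangular body: 5.2 × 2.4, A = 12.48 in², y = 1.2 in, Ī = 5.9904 in⁴.
Semicircular cap: semicircle r = 2.6, A = 10.619 in², y = 3.5035 in, Ī = 5.0156 in⁴.
Centroid: ȳ = ΣA·y / ΣA = 2.2589 in.
Transfer each piece to the horizontal centroidal axis using Ī + A·d² with d = y − 2.2589:
  rectangular body: d = -1.0589 in → contributes +19.984 in⁴
  semicircular cap: d = 1.2446 in → contributes +21.463 in⁴
Total I = 41.447 in⁴.
Radius of gyration: k = √(I/A) = √(41.447 / 23.099) = 1.3395 in.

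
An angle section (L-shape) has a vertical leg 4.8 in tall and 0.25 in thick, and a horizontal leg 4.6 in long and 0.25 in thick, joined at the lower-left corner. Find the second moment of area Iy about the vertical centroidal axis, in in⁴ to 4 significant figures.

Break the section into simple shapes (no overlaps), measuring from the bottom-left corner of the bounding box.
Vertical leg: 0.25 × 4.8, A = 1.2 in², x = 0.125 in, Ī = 0.00625 in⁴.
Horizontal leg (remainder): 4.35 × 0.25, A = 1.0875 in², x = 2.425 in, Ī = 1.71485 in⁴.
Centroid: x̄ = ΣA·x / ΣA = 1.21844 in.
Transfer each piece to the vertical centroidal axis using Ī + A·d² with d = x − 1.21844:
  vertical leg: d = -1.09344 in → contributes +1.44099 in⁴
  horizontal leg (remainder): d = 1.20656 in → contributes +3.29801 in⁴
Total I = 4.739 in⁴.

Iy ≈ 4.739 in⁴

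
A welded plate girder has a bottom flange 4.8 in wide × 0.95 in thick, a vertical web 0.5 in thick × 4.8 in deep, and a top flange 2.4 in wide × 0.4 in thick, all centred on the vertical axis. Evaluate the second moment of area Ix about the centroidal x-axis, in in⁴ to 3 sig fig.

Ix ≈ 34.9 in⁴

Decompose the section into non-overlapping parts with the origin at the bottom-left of its bounding rectangle.
Bottom plate: 4.8 × 0.95, A = 4.56 in², y = 0.475 in, Ī = 0.34295 in⁴.
Web plate: 0.5 × 4.8, A = 2.4 in², y = 3.35 in, Ī = 4.608 in⁴.
Top plate: 2.4 × 0.4, A = 0.96 in², y = 5.95 in, Ī = 0.0128 in⁴.
Centroid: ȳ = ΣA·y / ΣA = 2.0098 in.
Transfer each piece to the centroidal x-axis using Ī + A·d² with d = y − 2.0098:
  bottom plate: d = -1.5348 in → contributes +11.085 in⁴
  web plate: d = 1.3402 in → contributes +8.9184 in⁴
  top plate: d = 3.9402 in → contributes +14.917 in⁴
Total I = 34.92 in⁴.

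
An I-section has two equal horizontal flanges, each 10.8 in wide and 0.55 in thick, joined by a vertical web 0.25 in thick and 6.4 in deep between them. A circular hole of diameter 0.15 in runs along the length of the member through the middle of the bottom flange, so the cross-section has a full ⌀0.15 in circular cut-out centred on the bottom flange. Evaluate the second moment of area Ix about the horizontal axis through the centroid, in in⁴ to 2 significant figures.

Decompose the section into non-overlapping parts with the origin at the bottom-left of its bounding rectangle.
Bottom flange: 10.8 × 0.55, A = 5.94 in², y = 0.275 in, Ī = 0.1497 in⁴.
Web: 0.25 × 6.4, A = 1.6 in², y = 3.75 in, Ī = 5.461 in⁴.
Top flange: 10.8 × 0.55, A = 5.94 in², y = 7.225 in, Ī = 0.1497 in⁴.
Hole (subtracted): ⌀0.15, A = 0.01767 in², y = 0.275 in, Ī = 0.00002485 in⁴.
Centroid: ȳ = ΣA·y / ΣA = 3.755 in.
Transfer each piece to the horizontal axis through the centroid using Ī + A·d² with d = y − 3.755:
  bottom flange: d = -3.48 in → contributes +72.07 in⁴
  web: d = -0.004561 in → contributes +5.461 in⁴
  top flange: d = 3.47 in → contributes +71.69 in⁴
  hole: d = -3.48 in → contributes −0.214 in⁴
Total I = 149 in⁴.

Ix ≈ 150 in⁴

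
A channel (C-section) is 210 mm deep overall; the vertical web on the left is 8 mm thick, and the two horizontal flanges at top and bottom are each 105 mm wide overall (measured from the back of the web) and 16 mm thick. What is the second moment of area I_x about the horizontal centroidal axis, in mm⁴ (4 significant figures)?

Treat the section as a set of non-overlapping primitives; coordinates are from the bounding-box lower-left.
Web: 8 × 210, A = 1 680 mm², y = 105 mm, Ī = 6 174 000 mm⁴.
Top flange (beyond web): 97 × 16, A = 1 552 mm², y = 202 mm, Ī = 33109.3 mm⁴.
Bottom flange (beyond web): 97 × 16, A = 1 552 mm², y = 8 mm, Ī = 33109.3 mm⁴.
By symmetry the centroid is at mid-height, ȳ = 105 mm.
Transfer each piece to the horizontal centroidal axis using Ī + A·d² with d = y − 105:
  web: d = 0 mm → contributes +6 174 000 mm⁴
  top flange (beyond web): d = 97 mm → contributes +14 635 877 mm⁴
  bottom flange (beyond web): d = -97 mm → contributes +14 635 877 mm⁴
Total I = 35 445 755 mm⁴.

I_x ≈ 3.545 × 10⁷ mm⁴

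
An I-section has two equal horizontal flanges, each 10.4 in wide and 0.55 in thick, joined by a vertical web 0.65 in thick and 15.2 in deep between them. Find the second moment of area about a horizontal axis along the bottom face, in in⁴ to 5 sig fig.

I_base ≈ 2316.1 in⁴

Split into non-overlapping primitives; take the origin at the lower-left of the bounding box.
Bottom flange: 10.4 × 0.55, A = 5.72 in², y = 0.275 in, Ī = 0.1441917 in⁴.
Web: 0.65 × 15.2, A = 9.88 in², y = 8.15 in, Ī = 190.2229 in⁴.
Top flange: 10.4 × 0.55, A = 5.72 in², y = 16.025 in, Ī = 0.1441917 in⁴.
Transfer each piece to a horizontal axis along the bottom face using Ī + A·d² with d = y − 0:
  bottom flange: d = 0.275 in → contributes +0.5767667 in⁴
  web: d = 8.15 in → contributes +846.4772 in⁴
  top flange: d = 16.025 in → contributes +1469.044 in⁴
Total I = 2316.098 in⁴.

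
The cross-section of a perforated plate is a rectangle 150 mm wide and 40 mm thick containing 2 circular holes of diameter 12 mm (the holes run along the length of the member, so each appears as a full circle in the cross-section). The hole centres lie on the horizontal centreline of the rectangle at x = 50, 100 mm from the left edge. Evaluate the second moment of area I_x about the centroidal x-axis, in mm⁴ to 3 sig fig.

I_x ≈ 7.98 × 10⁵ mm⁴

Treat the section as a set of non-overlapping primitives; coordinates are from the bounding-box lower-left.
Plate: 150 × 40, A = 6 000 mm², y = 20 mm, Ī = 800 000 mm⁴.
Hole 1 (subtracted): ⌀12, A = 113.1 mm², y = 20 mm, Ī = 1017.9 mm⁴.
Hole 2 (subtracted): ⌀12, A = 113.1 mm², y = 20 mm, Ī = 1017.9 mm⁴.
By symmetry the centroid is at mid-height, ȳ = 20 mm.
All pieces are centred on the centroidal x-axis, so I = ΣĪ (holes subtracted) = 797 964 mm⁴.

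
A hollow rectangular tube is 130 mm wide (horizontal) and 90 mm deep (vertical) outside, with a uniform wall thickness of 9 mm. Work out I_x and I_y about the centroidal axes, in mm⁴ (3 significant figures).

Split into non-overlapping primitives; take the origin at the lower-left of the bounding box.
Outer rectangle: 130 × 90, A = 11 700 mm², y = 45 mm, Ī = 7 897 500 mm⁴.
Inner void (subtracted): 112 × 72, A = 8 064 mm², y = 45 mm, Ī = 3 483 648 mm⁴.
By symmetry the centroid is at mid-height, ȳ = 45 mm.
All pieces are centred on the centroidal x-axis, so I = ΣĪ (holes subtracted) = 4 413 852 mm⁴.
Repeating about the centroidal y-axis gives I_y = 8 047 932 mm⁴.

I_x ≈ 4.41 × 10⁶ mm⁴, I_y ≈ 8.05 × 10⁶ mm⁴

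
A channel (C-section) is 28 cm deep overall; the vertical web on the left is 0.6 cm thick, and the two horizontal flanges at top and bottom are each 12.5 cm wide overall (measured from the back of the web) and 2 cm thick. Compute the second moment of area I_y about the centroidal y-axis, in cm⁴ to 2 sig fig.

Split into non-overlapping primitives; take the origin at the lower-left of the bounding box.
Web: 0.6 × 28, A = 16.8 cm², x = 0.3 cm, Ī = 0.504 cm⁴.
Top flange (beyond web): 11.9 × 2, A = 23.8 cm², x = 6.55 cm, Ī = 280.9 cm⁴.
Bottom flange (beyond web): 11.9 × 2, A = 23.8 cm², x = 6.55 cm, Ī = 280.9 cm⁴.
Centroid: x̄ = ΣA·x / ΣA = 4.92 cm.
Transfer each piece to the centroidal y-axis using Ī + A·d² with d = x − 4.92:
  web: d = -4.62 cm → contributes +359 cm⁴
  top flange (beyond web): d = 1.63 cm → contributes +344.1 cm⁴
  bottom flange (beyond web): d = 1.63 cm → contributes +344.1 cm⁴
Total I = 1 047 cm⁴.

I_y ≈ 1000 cm⁴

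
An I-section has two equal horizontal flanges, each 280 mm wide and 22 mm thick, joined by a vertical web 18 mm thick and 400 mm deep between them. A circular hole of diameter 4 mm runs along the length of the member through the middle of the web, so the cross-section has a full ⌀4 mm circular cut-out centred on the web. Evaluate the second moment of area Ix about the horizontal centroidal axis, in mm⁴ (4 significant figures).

Treat the section as a set of non-overlapping primitives; coordinates are from the bounding-box lower-left.
Bottom flange: 280 × 22, A = 6 160 mm², y = 11 mm, Ī = 248 453 mm⁴.
Web: 18 × 400, A = 7 200 mm², y = 222 mm, Ī = 96 000 000 mm⁴.
Top flange: 280 × 22, A = 6 160 mm², y = 433 mm, Ī = 248 453 mm⁴.
Hole (subtracted): ⌀4, A = 12.5664 mm², y = 222 mm, Ī = 12.5664 mm⁴.
By symmetry the centroid is at mid-height, ȳ = 222 mm.
Transfer each piece to the horizontal centroidal axis using Ī + A·d² with d = y − 222:
  bottom flange: d = -211 mm → contributes +274 497 813 mm⁴
  web: d = 0 mm → contributes +96 000 000 mm⁴
  top flange: d = 211 mm → contributes +274 497 813 mm⁴
  hole: d = 0 mm → contributes −12.5664 mm⁴
Total I = 644 995 614 mm⁴.

Ix ≈ 6.450 × 10⁸ mm⁴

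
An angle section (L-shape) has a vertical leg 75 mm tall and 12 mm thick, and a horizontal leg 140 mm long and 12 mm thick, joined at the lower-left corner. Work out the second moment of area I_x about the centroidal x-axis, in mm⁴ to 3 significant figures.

Split into non-overlapping primitives; take the origin at the lower-left of the bounding box.
Vertical leg: 12 × 75, A = 900 mm², y = 37.5 mm, Ī = 421 875 mm⁴.
Horizontal leg (remainder): 128 × 12, A = 1 536 mm², y = 6 mm, Ī = 18 432 mm⁴.
Centroid: ȳ = ΣA·y / ΣA = 17.638 mm.
Transfer each piece to the centroidal x-axis using Ī + A·d² with d = y − 17.638:
  vertical leg: d = 19.862 mm → contributes +776 927 mm⁴
  horizontal leg (remainder): d = -11.638 mm → contributes +226 470 mm⁴
Total I = 1 003 397 mm⁴.

I_x ≈ 1.00 × 10⁶ mm⁴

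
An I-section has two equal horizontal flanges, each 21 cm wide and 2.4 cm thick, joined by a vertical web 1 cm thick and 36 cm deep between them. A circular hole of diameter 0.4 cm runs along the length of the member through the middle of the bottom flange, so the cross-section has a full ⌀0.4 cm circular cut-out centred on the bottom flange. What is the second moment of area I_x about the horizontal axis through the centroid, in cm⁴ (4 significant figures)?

Split into non-overlapping primitives; take the origin at the lower-left of the bounding box.
Bottom flange: 21 × 2.4, A = 50.4 cm², y = 1.2 cm, Ī = 24.192 cm⁴.
Web: 1 × 36, A = 36 cm², y = 20.4 cm, Ī = 3 888 cm⁴.
Top flange: 21 × 2.4, A = 50.4 cm², y = 39.6 cm, Ī = 24.192 cm⁴.
Hole (subtracted): ⌀0.4, A = 0.125664 cm², y = 1.2 cm, Ī = 0.00125664 cm⁴.
Centroid: ȳ = ΣA·y / ΣA = 20.4177 cm.
Transfer each piece to the horizontal axis through the centroid using Ī + A·d² with d = y − 20.4177:
  bottom flange: d = -19.2177 cm → contributes +18637.8 cm⁴
  web: d = -0.0176532 cm → contributes +3888.01 cm⁴
  top flange: d = 19.1823 cm → contributes +18569.5 cm⁴
  hole: d = -19.2177 cm → contributes −46.4111 cm⁴
Total I = 41048.9 cm⁴.

I_x ≈ 4.105 × 10⁴ cm⁴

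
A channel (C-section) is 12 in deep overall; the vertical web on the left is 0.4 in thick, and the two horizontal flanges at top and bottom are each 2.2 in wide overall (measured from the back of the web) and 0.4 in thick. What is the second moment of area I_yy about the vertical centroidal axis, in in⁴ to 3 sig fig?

I_yy ≈ 1.79 in⁴

Treat the section as a set of non-overlapping primitives; coordinates are from the bounding-box lower-left.
Web: 0.4 × 12, A = 4.8 in², x = 0.2 in, Ī = 0.064 in⁴.
Top flange (beyond web): 1.8 × 0.4, A = 0.72 in², x = 1.3 in, Ī = 0.1944 in⁴.
Bottom flange (beyond web): 1.8 × 0.4, A = 0.72 in², x = 1.3 in, Ī = 0.1944 in⁴.
Centroid: x̄ = ΣA·x / ΣA = 0.45385 in.
Transfer each piece to the vertical centroidal axis using Ī + A·d² with d = x − 0.45385:
  web: d = -0.25385 in → contributes +0.3733 in⁴
  top flange (beyond web): d = 0.84615 in → contributes +0.7099 in⁴
  bottom flange (beyond web): d = 0.84615 in → contributes +0.7099 in⁴
Total I = 1.7931 in⁴.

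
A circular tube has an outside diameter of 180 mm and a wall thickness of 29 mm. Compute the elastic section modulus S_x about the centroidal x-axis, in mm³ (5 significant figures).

S_x ≈ 4.5173 × 10⁵ mm³

Decompose the section into non-overlapping parts with the origin at the bottom-left of its bounding rectangle.
Outer circle: ⌀180, A = 25446.9 mm², y = 90 mm, Ī = 51 529 974 mm⁴.
Bore (subtracted): ⌀122, A = 11689.87 mm², y = 90 mm, Ī = 10 874 498 mm⁴.
By symmetry the centroid is at mid-height, ȳ = 90 mm.
All pieces are centred on the centroidal x-axis, so I = ΣĪ (holes subtracted) = 40 655 475 mm⁴.
Extreme fibre distance c = 90 mm; S = I/c = 451727.5 mm³.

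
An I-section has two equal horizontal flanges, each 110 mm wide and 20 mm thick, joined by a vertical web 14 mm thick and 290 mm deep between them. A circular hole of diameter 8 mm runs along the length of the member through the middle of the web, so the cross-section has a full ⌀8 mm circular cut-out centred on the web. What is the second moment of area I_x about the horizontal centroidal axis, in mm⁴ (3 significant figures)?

Treat the section as a set of non-overlapping primitives; coordinates are from the bounding-box lower-left.
Bottom flange: 110 × 20, A = 2 200 mm², y = 10 mm, Ī = 73 333 mm⁴.
Web: 14 × 290, A = 4 060 mm², y = 165 mm, Ī = 28 453 833 mm⁴.
Top flange: 110 × 20, A = 2 200 mm², y = 320 mm, Ī = 73 333 mm⁴.
Hole (subtracted): ⌀8, A = 50.265 mm², y = 165 mm, Ī = 201.06 mm⁴.
By symmetry the centroid is at mid-height, ȳ = 165 mm.
Transfer each piece to the horizontal centroidal axis using Ī + A·d² with d = y − 165:
  bottom flange: d = -155 mm → contributes +52 928 333 mm⁴
  web: d = 0 mm → contributes +28 453 833 mm⁴
  top flange: d = 155 mm → contributes +52 928 333 mm⁴
  hole: d = 0 mm → contributes −201.06 mm⁴
Total I = 134 310 299 mm⁴.

I_x ≈ 1.34 × 10⁸ mm⁴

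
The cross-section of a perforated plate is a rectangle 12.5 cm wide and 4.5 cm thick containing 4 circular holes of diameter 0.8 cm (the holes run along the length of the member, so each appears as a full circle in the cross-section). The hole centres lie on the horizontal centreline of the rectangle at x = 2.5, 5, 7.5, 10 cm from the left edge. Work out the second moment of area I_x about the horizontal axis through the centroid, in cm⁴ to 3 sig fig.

I_x ≈ 94.8 cm⁴

Split into non-overlapping primitives; take the origin at the lower-left of the bounding box.
Plate: 12.5 × 4.5, A = 56.25 cm², y = 2.25 cm, Ī = 94.922 cm⁴.
Hole 1 (subtracted): ⌀0.8, A = 0.50265 cm², y = 2.25 cm, Ī = 0.020106 cm⁴.
Hole 2 (subtracted): ⌀0.8, A = 0.50265 cm², y = 2.25 cm, Ī = 0.020106 cm⁴.
Hole 3 (subtracted): ⌀0.8, A = 0.50265 cm², y = 2.25 cm, Ī = 0.020106 cm⁴.
Hole 4 (subtracted): ⌀0.8, A = 0.50265 cm², y = 2.25 cm, Ī = 0.020106 cm⁴.
By symmetry the centroid is at mid-height, ȳ = 2.25 cm.
All pieces are centred on the horizontal axis through the centroid, so I = ΣĪ (holes subtracted) = 94.841 cm⁴.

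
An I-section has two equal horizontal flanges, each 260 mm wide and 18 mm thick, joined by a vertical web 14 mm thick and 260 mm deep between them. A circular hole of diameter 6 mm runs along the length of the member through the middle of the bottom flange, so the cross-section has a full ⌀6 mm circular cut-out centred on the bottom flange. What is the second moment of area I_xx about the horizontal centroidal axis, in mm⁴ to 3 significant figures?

Treat the section as a set of non-overlapping primitives; coordinates are from the bounding-box lower-left.
Bottom flange: 260 × 18, A = 4 680 mm², y = 9 mm, Ī = 126 360 mm⁴.
Web: 14 × 260, A = 3 640 mm², y = 148 mm, Ī = 20 505 333 mm⁴.
Top flange: 260 × 18, A = 4 680 mm², y = 287 mm, Ī = 126 360 mm⁴.
Hole (subtracted): ⌀6, A = 28.274 mm², y = 9 mm, Ī = 63.617 mm⁴.
Centroid: ȳ = ΣA·y / ΣA = 148.3 mm.
Transfer each piece to the horizontal centroidal axis using Ī + A·d² with d = y − 148.3:
  bottom flange: d = -139.3 mm → contributes +90 943 255 mm⁴
  web: d = -0.30298 mm → contributes +20 505 667 mm⁴
  top flange: d = 138.7 mm → contributes +90 154 885 mm⁴
  hole: d = -139.3 mm → contributes −548 736 mm⁴
Total I = 201 055 071 mm⁴.

I_xx ≈ 2.01 × 10⁸ mm⁴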